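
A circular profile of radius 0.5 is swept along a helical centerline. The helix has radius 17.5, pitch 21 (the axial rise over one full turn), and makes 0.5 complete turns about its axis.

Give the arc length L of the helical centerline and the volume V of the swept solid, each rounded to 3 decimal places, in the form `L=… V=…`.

2πR = 2π·17.5 = 109.955743
per-turn = √(109.955743² + 21²) = √(12090.2654 + 441) = √12531.2654 = 111.943135
L = 0.5 × 111.943135 = 55.971567
V = π·0.5² × L = 0.785398 × 55.971567 = 43.959966

L=55.972 V=43.960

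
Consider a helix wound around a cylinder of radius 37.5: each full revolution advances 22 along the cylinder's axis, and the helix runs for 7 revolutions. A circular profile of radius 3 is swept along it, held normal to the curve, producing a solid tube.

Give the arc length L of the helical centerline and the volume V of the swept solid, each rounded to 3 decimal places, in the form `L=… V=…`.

L=1656.510 V=46836.720

2πR = 2π·37.5 = 235.619449
per-turn = √(235.619449² + 22²) = √(55516.5248 + 484) = √56000.5248 = 236.644300
L = 7 × 236.644300 = 1656.510100
V = π·3² × L = 28.274334 × 1656.510100 = 46836.719661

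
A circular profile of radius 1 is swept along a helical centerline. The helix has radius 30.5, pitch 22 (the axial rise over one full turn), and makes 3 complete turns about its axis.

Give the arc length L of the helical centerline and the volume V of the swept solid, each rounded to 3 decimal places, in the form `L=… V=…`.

L=578.687 V=1818.000

2πR = 2π·30.5 = 191.637152
per-turn = √(191.637152² + 22²) = √(36724.7980 + 484) = √37208.7980 = 192.895822
L = 3 × 192.895822 = 578.687465
V = π·1² × L = 3.141593 × 578.687465 = 1818.000288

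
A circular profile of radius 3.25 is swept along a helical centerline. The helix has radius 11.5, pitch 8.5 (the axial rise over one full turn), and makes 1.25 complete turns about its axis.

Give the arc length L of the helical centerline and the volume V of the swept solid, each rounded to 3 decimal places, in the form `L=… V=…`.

2πR = 2π·11.5 = 72.256631
per-turn = √(72.256631² + 8.5²) = √(5221.0207 + 72.25) = √5293.2707 = 72.754867
L = 1.25 × 72.754867 = 90.943584
V = π·3.25² × L = 33.183072 × 90.943584 = 3017.787540

L=90.944 V=3017.788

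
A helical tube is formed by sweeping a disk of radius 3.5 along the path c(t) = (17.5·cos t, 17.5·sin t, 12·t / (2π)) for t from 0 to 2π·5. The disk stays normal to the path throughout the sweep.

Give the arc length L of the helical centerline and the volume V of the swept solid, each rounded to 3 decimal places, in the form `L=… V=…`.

2πR = 2π·17.5 = 109.955743
per-turn = √(109.955743² + 12²) = √(12090.2654 + 144) = √12234.2654 = 110.608614
L = 5 × 110.608614 = 553.043068
V = π·3.5² × L = 38.484510 × 553.043068 = 21283.591475

L=553.043 V=21283.591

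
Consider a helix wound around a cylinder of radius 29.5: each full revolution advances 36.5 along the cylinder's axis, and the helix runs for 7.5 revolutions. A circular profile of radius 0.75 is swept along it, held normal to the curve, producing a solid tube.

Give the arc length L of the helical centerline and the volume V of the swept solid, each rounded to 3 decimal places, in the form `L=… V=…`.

2πR = 2π·29.5 = 185.353967
per-turn = √(185.353967² + 36.5²) = √(34356.0929 + 1332.25) = √35688.3429 = 188.913586
L = 7.5 × 188.913586 = 1416.851894
V = π·0.75² × L = 1.767146 × 1416.851894 = 2503.783969

L=1416.852 V=2503.784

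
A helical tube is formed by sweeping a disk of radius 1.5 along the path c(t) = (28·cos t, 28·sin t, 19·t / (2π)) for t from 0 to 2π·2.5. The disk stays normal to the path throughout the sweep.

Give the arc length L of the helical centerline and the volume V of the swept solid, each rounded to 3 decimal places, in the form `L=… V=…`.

L=442.380 V=3127.003

2πR = 2π·28 = 175.929189
per-turn = √(175.929189² + 19²) = √(30951.0794 + 361) = √31312.0794 = 176.952195
L = 2.5 × 176.952195 = 442.380488
V = π·1.5² × L = 7.068583 × 442.380488 = 3127.003406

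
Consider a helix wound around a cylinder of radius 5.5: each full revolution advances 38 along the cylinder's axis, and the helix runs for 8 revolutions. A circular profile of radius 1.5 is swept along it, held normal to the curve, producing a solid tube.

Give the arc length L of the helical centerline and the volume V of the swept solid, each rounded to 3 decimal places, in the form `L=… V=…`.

2πR = 2π·5.5 = 34.557519
per-turn = √(34.557519² + 38²) = √(1194.2221 + 1444) = √2638.2221 = 51.363627
L = 8 × 51.363627 = 410.909012
V = π·1.5² × L = 7.068583 × 410.909012 = 2904.544653

L=410.909 V=2904.545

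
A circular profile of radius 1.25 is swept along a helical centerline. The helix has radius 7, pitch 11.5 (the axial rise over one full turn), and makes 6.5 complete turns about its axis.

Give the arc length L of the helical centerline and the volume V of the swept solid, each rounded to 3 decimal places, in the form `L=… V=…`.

2πR = 2π·7 = 43.982297
per-turn = √(43.982297² + 11.5²) = √(1934.4425 + 132.25) = √2066.6925 = 45.460889
L = 6.5 × 45.460889 = 295.495781
V = π·1.25² × L = 4.908739 × 295.495781 = 1450.511523

L=295.496 V=1450.512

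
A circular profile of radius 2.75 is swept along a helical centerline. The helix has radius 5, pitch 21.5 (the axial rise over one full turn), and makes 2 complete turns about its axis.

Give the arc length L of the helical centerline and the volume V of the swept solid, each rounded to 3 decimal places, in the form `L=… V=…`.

2πR = 2π·5 = 31.415927
per-turn = √(31.415927² + 21.5²) = √(986.9604 + 462.25) = √1449.2104 = 38.068497
L = 2 × 38.068497 = 76.136993
V = π·2.75² × L = 23.758294 × 76.136993 = 1808.885107

L=76.137 V=1808.885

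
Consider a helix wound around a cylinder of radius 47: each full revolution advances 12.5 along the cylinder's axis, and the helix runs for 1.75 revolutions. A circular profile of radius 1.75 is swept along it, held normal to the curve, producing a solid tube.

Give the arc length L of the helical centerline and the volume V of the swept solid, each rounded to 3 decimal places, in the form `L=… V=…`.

L=517.255 V=4976.574

2πR = 2π·47 = 295.309709
per-turn = √(295.309709² + 12.5²) = √(87207.8245 + 156.25) = √87364.0745 = 295.574144
L = 1.75 × 295.574144 = 517.254752
V = π·1.75² × L = 9.621128 × 517.254752 = 4976.573917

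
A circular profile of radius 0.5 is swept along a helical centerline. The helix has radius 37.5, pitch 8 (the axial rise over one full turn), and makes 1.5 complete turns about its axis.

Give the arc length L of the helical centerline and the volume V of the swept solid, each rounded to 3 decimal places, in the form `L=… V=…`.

L=353.633 V=277.743

2πR = 2π·37.5 = 235.619449
per-turn = √(235.619449² + 8²) = √(55516.5248 + 64) = √55580.5248 = 235.755222
L = 1.5 × 235.755222 = 353.632833
V = π·0.5² × L = 0.785398 × 353.632833 = 277.742578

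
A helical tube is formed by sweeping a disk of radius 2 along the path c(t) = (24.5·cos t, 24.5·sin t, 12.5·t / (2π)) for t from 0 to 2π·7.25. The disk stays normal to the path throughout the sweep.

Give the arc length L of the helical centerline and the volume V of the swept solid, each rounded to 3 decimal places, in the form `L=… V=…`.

2πR = 2π·24.5 = 153.938040
per-turn = √(153.938040² + 12.5²) = √(23696.9202 + 156.25) = √23853.1702 = 154.444716
L = 7.25 × 154.444716 = 1119.724188
V = π·2² × L = 12.566371 × 1119.724188 = 14070.869131

L=1119.724 V=14070.869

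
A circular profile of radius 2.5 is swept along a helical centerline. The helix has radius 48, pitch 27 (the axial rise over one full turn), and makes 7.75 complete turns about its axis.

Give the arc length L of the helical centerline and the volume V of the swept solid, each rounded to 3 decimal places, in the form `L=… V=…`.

2πR = 2π·48 = 301.592895
per-turn = √(301.592895² + 27²) = √(90958.2742 + 729) = √91687.2742 = 302.799066
L = 7.75 × 302.799066 = 2346.692759
V = π·2.5² × L = 19.634954 × 2346.692759 = 46077.204571

L=2346.693 V=46077.205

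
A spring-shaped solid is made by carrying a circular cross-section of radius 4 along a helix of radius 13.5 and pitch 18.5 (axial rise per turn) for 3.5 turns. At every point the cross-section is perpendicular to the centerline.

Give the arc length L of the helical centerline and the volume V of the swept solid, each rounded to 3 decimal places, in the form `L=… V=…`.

L=303.860 V=15273.644

2πR = 2π·13.5 = 84.823002
per-turn = √(84.823002² + 18.5²) = √(7194.9416 + 342.25) = √7537.1916 = 86.817001
L = 3.5 × 86.817001 = 303.859502
V = π·4² × L = 50.265482 × 303.859502 = 15273.644488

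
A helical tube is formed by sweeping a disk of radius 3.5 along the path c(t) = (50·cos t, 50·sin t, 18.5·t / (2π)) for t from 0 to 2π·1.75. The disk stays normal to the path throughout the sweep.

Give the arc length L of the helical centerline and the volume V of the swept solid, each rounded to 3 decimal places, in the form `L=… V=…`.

L=550.731 V=21194.618

2πR = 2π·50 = 314.159265
per-turn = √(314.159265² + 18.5²) = √(98696.0440 + 342.25) = √99038.2940 = 314.703502
L = 1.75 × 314.703502 = 550.731128
V = π·3.5² × L = 38.484510 × 550.731128 = 21194.617608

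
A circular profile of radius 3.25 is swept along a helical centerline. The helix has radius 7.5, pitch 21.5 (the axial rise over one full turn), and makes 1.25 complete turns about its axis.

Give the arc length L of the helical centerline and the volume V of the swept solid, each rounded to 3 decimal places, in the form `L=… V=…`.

L=64.746 V=2148.472

2πR = 2π·7.5 = 47.123890
per-turn = √(47.123890² + 21.5²) = √(2220.6610 + 462.25) = √2682.9110 = 51.796824
L = 1.25 × 51.796824 = 64.746030
V = π·3.25² × L = 33.183072 × 64.746030 = 2148.472207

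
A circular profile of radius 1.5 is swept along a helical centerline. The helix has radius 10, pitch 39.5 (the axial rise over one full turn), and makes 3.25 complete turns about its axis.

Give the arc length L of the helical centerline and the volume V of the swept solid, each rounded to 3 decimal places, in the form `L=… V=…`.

2πR = 2π·10 = 62.831853
per-turn = √(62.831853² + 39.5²) = √(3947.8418 + 1560.25) = √5508.0918 = 74.216519
L = 3.25 × 74.216519 = 241.203688
V = π·1.5² × L = 7.068583 × 241.203688 = 1704.968404

L=241.204 V=1704.968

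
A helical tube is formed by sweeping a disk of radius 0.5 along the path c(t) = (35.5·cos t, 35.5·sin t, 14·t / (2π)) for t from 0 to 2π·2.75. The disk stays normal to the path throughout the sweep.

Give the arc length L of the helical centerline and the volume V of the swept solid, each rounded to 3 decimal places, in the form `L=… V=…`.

2πR = 2π·35.5 = 223.053078
per-turn = √(223.053078² + 14²) = √(49752.6758 + 196) = √49948.6758 = 223.492004
L = 2.75 × 223.492004 = 614.603011
V = π·0.5² × L = 0.785398 × 614.603011 = 482.708076

L=614.603 V=482.708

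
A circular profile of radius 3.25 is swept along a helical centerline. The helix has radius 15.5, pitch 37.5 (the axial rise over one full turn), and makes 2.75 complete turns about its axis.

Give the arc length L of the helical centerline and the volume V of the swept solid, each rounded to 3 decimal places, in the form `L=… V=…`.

2πR = 2π·15.5 = 97.389372
per-turn = √(97.389372² + 37.5²) = √(9484.6898 + 1406.25) = √10890.9398 = 104.359666
L = 2.75 × 104.359666 = 286.989081
V = π·3.25² × L = 33.183072 × 286.989081 = 9523.179445

L=286.989 V=9523.179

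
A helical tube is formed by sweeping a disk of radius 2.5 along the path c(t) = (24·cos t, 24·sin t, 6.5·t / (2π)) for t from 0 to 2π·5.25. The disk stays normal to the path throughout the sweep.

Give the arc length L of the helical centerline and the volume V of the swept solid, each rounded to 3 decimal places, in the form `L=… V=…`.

2πR = 2π·24 = 150.796447
per-turn = √(150.796447² + 6.5²) = √(22739.5685 + 42.25) = √22781.8185 = 150.936472
L = 5.25 × 150.936472 = 792.416477
V = π·2.5² × L = 19.634954 × 792.416477 = 15559.061148

L=792.416 V=15559.061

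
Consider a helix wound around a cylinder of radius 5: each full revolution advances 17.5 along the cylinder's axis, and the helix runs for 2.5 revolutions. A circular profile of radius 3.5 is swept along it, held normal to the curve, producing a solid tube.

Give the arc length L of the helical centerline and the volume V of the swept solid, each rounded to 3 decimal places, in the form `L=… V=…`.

L=89.903 V=3459.876

2πR = 2π·5 = 31.415927
per-turn = √(31.415927² + 17.5²) = √(986.9604 + 306.25) = √1293.2104 = 35.961235
L = 2.5 × 35.961235 = 89.903088
V = π·3.5² × L = 38.484510 × 89.903088 = 3459.876294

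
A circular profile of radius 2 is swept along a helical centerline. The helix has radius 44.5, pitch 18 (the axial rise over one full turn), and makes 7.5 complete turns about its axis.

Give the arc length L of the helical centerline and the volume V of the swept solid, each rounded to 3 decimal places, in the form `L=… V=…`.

L=2101.354 V=26406.394

2πR = 2π·44.5 = 279.601746
per-turn = √(279.601746² + 18²) = √(78177.1365 + 324) = √78501.1365 = 280.180543
L = 7.5 × 280.180543 = 2101.354070
V = π·2² × L = 12.566371 × 2101.354070 = 26406.394031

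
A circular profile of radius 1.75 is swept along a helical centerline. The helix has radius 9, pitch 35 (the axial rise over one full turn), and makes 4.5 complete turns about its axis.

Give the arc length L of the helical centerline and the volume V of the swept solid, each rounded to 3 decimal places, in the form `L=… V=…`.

L=299.267 V=2879.286

2πR = 2π·9 = 56.548668
per-turn = √(56.548668² + 35²) = √(3197.7518 + 1225) = √4422.7518 = 66.503773
L = 4.5 × 66.503773 = 299.266979
V = π·1.75² × L = 9.621128 × 299.266979 = 2879.285758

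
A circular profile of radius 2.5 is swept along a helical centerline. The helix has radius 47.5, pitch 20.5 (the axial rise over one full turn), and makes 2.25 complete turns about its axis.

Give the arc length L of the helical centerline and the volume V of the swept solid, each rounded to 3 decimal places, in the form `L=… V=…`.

2πR = 2π·47.5 = 298.451302
per-turn = √(298.451302² + 20.5²) = √(89073.1797 + 420.25) = √89493.4297 = 299.154525
L = 2.25 × 299.154525 = 673.097681
V = π·2.5² × L = 19.634954 × 673.097681 = 13216.242058

L=673.098 V=13216.242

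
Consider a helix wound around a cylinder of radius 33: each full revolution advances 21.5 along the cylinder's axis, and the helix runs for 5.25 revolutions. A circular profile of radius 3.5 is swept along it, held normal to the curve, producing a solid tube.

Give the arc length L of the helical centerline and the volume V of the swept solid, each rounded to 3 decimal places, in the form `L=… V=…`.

L=1094.398 V=42117.383

2πR = 2π·33 = 207.345115
per-turn = √(207.345115² + 21.5²) = √(42991.9968 + 462.25) = √43454.2468 = 208.456822
L = 5.25 × 208.456822 = 1094.398317
V = π·3.5² × L = 38.484510 × 1094.398317 = 42117.382988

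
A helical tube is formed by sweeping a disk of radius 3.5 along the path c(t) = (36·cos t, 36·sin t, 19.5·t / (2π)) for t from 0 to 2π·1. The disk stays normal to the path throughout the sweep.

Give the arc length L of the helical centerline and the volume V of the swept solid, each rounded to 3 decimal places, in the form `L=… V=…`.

L=227.034 V=8737.279

2πR = 2π·36 = 226.194671
per-turn = √(226.194671² + 19.5²) = √(51164.0292 + 380.25) = √51544.2792 = 227.033652
L = 1 × 227.033652 = 227.033652
V = π·3.5² × L = 38.484510 × 227.033652 = 8737.278859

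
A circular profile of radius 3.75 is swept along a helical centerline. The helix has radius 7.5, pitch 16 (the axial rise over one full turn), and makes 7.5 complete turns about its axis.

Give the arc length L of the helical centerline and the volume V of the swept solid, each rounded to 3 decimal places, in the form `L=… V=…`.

2πR = 2π·7.5 = 47.123890
per-turn = √(47.123890² + 16²) = √(2220.6610 + 256) = √2476.6610 = 49.766063
L = 7.5 × 49.766063 = 373.245470
V = π·3.75² × L = 44.178647 × 373.245470 = 16489.479738

L=373.245 V=16489.480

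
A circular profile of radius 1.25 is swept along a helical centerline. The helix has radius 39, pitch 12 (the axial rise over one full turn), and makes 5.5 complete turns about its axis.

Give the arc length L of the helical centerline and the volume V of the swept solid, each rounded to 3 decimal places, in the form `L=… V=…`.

2πR = 2π·39 = 245.044227
per-turn = √(245.044227² + 12²) = √(60046.6732 + 144) = √60190.6732 = 245.337876
L = 5.5 × 245.337876 = 1349.358315
V = π·1.25² × L = 4.908739 × 1349.358315 = 6623.647142

L=1349.358 V=6623.647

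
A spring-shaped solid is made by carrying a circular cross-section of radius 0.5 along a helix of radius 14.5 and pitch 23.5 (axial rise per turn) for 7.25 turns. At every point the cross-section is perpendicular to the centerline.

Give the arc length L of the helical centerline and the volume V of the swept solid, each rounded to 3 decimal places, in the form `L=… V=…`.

L=682.139 V=535.751

2πR = 2π·14.5 = 91.106187
per-turn = √(91.106187² + 23.5²) = √(8300.3373 + 552.25) = √8852.5873 = 94.088189
L = 7.25 × 94.088189 = 682.139370
V = π·0.5² × L = 0.785398 × 682.139370 = 535.751008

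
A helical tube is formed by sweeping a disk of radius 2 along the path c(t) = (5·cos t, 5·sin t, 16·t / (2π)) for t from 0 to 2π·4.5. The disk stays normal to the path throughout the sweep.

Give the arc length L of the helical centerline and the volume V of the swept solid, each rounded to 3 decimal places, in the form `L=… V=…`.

2πR = 2π·5 = 31.415927
per-turn = √(31.415927² + 16²) = √(986.9604 + 256) = √1242.9604 = 35.255644
L = 4.5 × 35.255644 = 158.650398
V = π·2² × L = 12.566371 × 158.650398 = 1993.659704

L=158.650 V=1993.660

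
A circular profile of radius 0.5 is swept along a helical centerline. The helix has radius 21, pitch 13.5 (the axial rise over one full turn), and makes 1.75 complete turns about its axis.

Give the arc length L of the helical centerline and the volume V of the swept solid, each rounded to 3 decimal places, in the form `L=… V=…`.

L=232.112 V=182.301

2πR = 2π·21 = 131.946891
per-turn = √(131.946891² + 13.5²) = √(17409.9822 + 182.25) = √17592.2322 = 132.635712
L = 1.75 × 132.635712 = 232.112496
V = π·0.5² × L = 0.785398 × 232.112496 = 182.300728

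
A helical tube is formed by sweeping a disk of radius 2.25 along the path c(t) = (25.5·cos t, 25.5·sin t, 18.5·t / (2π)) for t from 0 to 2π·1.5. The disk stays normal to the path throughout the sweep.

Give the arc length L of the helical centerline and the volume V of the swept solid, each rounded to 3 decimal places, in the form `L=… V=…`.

2πR = 2π·25.5 = 160.221225
per-turn = √(160.221225² + 18.5²) = √(25670.8410 + 342.25) = √26013.0910 = 161.285743
L = 1.5 × 161.285743 = 241.928615
V = π·2.25² × L = 15.904313 × 241.928615 = 3847.708374

L=241.929 V=3847.708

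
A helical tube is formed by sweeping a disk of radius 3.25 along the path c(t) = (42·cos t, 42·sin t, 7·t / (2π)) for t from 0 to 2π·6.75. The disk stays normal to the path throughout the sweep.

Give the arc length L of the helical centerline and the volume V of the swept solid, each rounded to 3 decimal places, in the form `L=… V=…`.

2πR = 2π·42 = 263.893783
per-turn = √(263.893783² + 7²) = √(69639.9287 + 49) = √69688.9287 = 263.986607
L = 6.75 × 263.986607 = 1781.909597
V = π·3.25² × L = 33.183072 × 1781.909597 = 59129.235173

L=1781.910 V=59129.235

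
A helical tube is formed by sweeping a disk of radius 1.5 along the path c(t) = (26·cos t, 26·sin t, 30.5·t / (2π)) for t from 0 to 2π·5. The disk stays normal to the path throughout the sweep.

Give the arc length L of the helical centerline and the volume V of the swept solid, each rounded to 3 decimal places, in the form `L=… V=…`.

2πR = 2π·26 = 163.362818
per-turn = √(163.362818² + 30.5²) = √(26687.4103 + 930.25) = √27617.6603 = 166.185620
L = 5 × 166.185620 = 830.928100
V = π·1.5² × L = 7.068583 × 830.928100 = 5873.484634

L=830.928 V=5873.485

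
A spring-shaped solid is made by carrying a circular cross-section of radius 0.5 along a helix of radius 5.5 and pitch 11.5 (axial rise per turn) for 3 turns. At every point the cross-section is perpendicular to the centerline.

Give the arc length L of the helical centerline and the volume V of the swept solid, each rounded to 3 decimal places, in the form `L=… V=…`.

L=109.262 V=85.814

2πR = 2π·5.5 = 34.557519
per-turn = √(34.557519² + 11.5²) = √(1194.2221 + 132.25) = √1326.4721 = 36.420765
L = 3 × 36.420765 = 109.262295
V = π·0.5² × L = 0.785398 × 109.262295 = 85.814406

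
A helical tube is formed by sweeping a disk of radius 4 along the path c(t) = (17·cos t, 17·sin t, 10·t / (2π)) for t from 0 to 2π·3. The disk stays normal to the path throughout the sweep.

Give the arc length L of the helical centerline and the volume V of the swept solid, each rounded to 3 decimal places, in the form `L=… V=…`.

L=321.844 V=16177.629

2πR = 2π·17 = 106.814150
per-turn = √(106.814150² + 10²) = √(11409.2627 + 100) = √11509.2627 = 107.281232
L = 3 × 107.281232 = 321.843695
V = π·4² × L = 50.265482 × 321.843695 = 16177.628619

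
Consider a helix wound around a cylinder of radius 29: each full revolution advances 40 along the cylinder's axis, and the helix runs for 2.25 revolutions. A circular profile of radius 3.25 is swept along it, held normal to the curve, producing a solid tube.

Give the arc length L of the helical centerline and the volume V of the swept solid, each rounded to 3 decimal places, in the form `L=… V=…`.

L=419.740 V=13928.269

2πR = 2π·29 = 182.212374
per-turn = √(182.212374² + 40²) = √(33201.3492 + 1600) = √34801.3492 = 186.551197
L = 2.25 × 186.551197 = 419.740194
V = π·3.25² × L = 33.183072 × 419.740194 = 13928.269244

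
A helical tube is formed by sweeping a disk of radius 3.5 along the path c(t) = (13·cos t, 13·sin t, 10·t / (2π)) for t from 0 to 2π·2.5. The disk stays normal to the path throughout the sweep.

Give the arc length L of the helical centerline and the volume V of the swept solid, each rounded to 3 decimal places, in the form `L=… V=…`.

2πR = 2π·13 = 81.681409
per-turn = √(81.681409² + 10²) = √(6671.8526 + 100) = √6771.8526 = 82.291267
L = 2.5 × 82.291267 = 205.728167
V = π·3.5² × L = 38.484510 × 205.728167 = 7917.347692

L=205.728 V=7917.348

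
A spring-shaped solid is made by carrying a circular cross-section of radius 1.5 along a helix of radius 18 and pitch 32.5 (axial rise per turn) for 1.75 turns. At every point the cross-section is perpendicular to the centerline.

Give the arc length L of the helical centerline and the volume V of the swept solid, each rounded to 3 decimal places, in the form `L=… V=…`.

L=205.930 V=1455.634

2πR = 2π·18 = 113.097336
per-turn = √(113.097336² + 32.5²) = √(12791.0073 + 1056.25) = √13847.2573 = 117.674370
L = 1.75 × 117.674370 = 205.930147
V = π·1.5² × L = 7.068583 × 205.930147 = 1455.634434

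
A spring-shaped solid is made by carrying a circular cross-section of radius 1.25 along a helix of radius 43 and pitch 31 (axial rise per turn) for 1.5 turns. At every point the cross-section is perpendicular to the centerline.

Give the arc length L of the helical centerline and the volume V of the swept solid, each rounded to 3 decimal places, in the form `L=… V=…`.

L=407.924 V=2002.394

2πR = 2π·43 = 270.176968
per-turn = √(270.176968² + 31²) = √(72995.5942 + 961) = √73956.5942 = 271.949617
L = 1.5 × 271.949617 = 407.924425
V = π·1.25² × L = 4.908739 × 407.924425 = 2002.394341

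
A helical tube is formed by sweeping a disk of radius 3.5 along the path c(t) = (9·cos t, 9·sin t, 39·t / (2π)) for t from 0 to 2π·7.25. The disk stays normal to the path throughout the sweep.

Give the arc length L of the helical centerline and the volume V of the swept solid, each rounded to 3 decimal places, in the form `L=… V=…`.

L=498.025 V=19166.267

2πR = 2π·9 = 56.548668
per-turn = √(56.548668² + 39²) = √(3197.7518 + 1521) = √4718.7518 = 68.693172
L = 7.25 × 68.693172 = 498.025494
V = π·3.5² × L = 38.484510 × 498.025494 = 19166.267114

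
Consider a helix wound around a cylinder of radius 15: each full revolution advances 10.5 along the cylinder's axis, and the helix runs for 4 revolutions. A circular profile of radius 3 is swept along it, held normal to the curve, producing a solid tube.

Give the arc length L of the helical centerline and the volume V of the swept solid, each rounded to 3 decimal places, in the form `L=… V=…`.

L=379.323 V=10725.119

2πR = 2π·15 = 94.247780
per-turn = √(94.247780² + 10.5²) = √(8882.6440 + 110.25) = √8992.8940 = 94.830870
L = 4 × 94.830870 = 379.323481
V = π·3² × L = 28.274334 × 379.323481 = 10725.118756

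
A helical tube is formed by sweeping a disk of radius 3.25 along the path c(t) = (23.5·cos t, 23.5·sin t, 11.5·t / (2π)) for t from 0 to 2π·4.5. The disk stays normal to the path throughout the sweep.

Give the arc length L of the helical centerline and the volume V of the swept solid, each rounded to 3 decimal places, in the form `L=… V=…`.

L=666.459 V=22115.159

2πR = 2π·23.5 = 147.654855
per-turn = √(147.654855² + 11.5²) = √(21801.9561 + 132.25) = √21934.2061 = 148.102013
L = 4.5 × 148.102013 = 666.459056
V = π·3.25² × L = 33.183072 × 666.459056 = 22115.159125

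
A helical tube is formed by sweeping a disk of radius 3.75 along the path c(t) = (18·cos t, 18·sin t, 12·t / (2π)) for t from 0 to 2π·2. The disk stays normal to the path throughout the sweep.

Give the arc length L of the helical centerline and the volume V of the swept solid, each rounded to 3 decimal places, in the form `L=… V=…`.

L=227.464 V=10049.067

2πR = 2π·18 = 113.097336
per-turn = √(113.097336² + 12²) = √(12791.0073 + 144) = √12935.0073 = 113.732174
L = 2 × 113.732174 = 227.464347
V = π·3.75² × L = 44.178647 × 227.464347 = 10049.067027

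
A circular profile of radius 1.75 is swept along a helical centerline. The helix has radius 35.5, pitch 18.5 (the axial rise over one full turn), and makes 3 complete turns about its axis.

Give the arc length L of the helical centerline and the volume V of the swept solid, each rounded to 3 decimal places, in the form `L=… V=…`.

L=671.457 V=6460.172

2πR = 2π·35.5 = 223.053078
per-turn = √(223.053078² + 18.5²) = √(49752.6758 + 342.25) = √50094.9258 = 223.818958
L = 3 × 223.818958 = 671.456873
V = π·1.75² × L = 9.621128 × 671.456873 = 6460.172185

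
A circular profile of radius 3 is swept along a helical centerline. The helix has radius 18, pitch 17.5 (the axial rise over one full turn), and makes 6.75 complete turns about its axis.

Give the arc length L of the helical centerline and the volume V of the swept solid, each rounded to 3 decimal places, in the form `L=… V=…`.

2πR = 2π·18 = 113.097336
per-turn = √(113.097336² + 17.5²) = √(12791.0073 + 306.25) = √13097.2573 = 114.443249
L = 6.75 × 114.443249 = 772.491933
V = π·3² × L = 28.274334 × 772.491933 = 21841.694823

L=772.492 V=21841.695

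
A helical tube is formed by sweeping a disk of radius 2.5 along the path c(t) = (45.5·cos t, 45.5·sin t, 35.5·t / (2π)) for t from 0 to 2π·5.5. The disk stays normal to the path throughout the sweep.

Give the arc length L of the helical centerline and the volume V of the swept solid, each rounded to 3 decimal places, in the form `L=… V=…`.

L=1584.443 V=31110.474

2πR = 2π·45.5 = 285.884931
per-turn = √(285.884931² + 35.5²) = √(81730.1940 + 1260.25) = √82990.4440 = 288.080621
L = 5.5 × 288.080621 = 1584.443414
V = π·2.5² × L = 19.634954 × 1584.443414 = 31110.473685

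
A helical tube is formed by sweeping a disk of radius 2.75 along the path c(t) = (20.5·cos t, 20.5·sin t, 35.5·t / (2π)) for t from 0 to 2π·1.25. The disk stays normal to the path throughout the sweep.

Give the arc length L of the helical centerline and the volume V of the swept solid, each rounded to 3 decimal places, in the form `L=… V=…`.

L=167.010 V=3967.868

2πR = 2π·20.5 = 128.805299
per-turn = √(128.805299² + 35.5²) = √(16590.8050 + 1260.25) = √17851.0550 = 133.607840
L = 1.25 × 133.607840 = 167.009800
V = π·2.75² × L = 23.758294 × 167.009800 = 3967.868013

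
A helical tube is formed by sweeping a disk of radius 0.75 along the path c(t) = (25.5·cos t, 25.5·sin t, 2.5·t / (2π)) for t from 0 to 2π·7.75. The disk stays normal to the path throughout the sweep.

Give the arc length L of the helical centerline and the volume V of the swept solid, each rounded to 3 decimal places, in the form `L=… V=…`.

L=1241.866 V=2194.558

2πR = 2π·25.5 = 160.221225
per-turn = √(160.221225² + 2.5²) = √(25670.8410 + 6.25) = √25677.0910 = 160.240728
L = 7.75 × 160.240728 = 1241.865645
V = π·0.75² × L = 1.767146 × 1241.865645 = 2194.557743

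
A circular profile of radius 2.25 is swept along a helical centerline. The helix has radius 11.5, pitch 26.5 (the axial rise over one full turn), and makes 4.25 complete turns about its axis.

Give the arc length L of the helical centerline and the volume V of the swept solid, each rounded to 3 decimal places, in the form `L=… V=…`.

2πR = 2π·11.5 = 72.256631
per-turn = √(72.256631² + 26.5²) = √(5221.0207 + 702.25) = √5923.2707 = 76.962788
L = 4.25 × 76.962788 = 327.091849
V = π·2.25² × L = 15.904313 × 327.091849 = 5202.171080

L=327.092 V=5202.171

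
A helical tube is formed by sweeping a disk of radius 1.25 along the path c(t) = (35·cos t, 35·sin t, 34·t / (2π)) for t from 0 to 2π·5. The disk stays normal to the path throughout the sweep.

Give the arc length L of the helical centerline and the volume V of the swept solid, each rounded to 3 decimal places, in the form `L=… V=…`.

2πR = 2π·35 = 219.911486
per-turn = √(219.911486² + 34²) = √(48361.0616 + 1156) = √49517.0616 = 222.524294
L = 5 × 222.524294 = 1112.621472
V = π·1.25² × L = 4.908739 × 1112.621472 = 5461.567877

L=1112.621 V=5461.568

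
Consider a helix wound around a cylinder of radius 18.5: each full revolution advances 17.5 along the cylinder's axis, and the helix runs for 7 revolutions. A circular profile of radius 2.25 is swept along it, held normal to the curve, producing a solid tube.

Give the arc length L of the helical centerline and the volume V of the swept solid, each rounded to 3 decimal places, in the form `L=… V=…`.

2πR = 2π·18.5 = 116.238928
per-turn = √(116.238928² + 17.5²) = √(13511.4884 + 306.25) = √13817.7384 = 117.548877
L = 7 × 117.548877 = 822.842137
V = π·2.25² × L = 15.904313 × 822.842137 = 13086.738743

L=822.842 V=13086.739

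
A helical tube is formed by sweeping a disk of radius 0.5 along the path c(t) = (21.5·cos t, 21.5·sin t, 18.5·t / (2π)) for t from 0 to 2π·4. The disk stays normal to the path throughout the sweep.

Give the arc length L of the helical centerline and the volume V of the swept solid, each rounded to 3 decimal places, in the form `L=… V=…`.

2πR = 2π·21.5 = 135.088484
per-turn = √(135.088484² + 18.5²) = √(18248.8985 + 342.25) = √18591.1485 = 136.349362
L = 4 × 136.349362 = 545.397448
V = π·0.5² × L = 0.785398 × 545.397448 = 428.354154

L=545.397 V=428.354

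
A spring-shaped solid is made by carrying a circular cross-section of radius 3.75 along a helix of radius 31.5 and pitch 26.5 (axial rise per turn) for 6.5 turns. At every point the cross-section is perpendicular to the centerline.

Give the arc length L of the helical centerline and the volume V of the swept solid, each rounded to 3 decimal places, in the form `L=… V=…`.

2πR = 2π·31.5 = 197.920337
per-turn = √(197.920337² + 26.5²) = √(39172.4599 + 702.25) = √39874.7099 = 199.686529
L = 6.5 × 199.686529 = 1297.962439
V = π·3.75² × L = 44.178647 × 1297.962439 = 57342.223992

L=1297.962 V=57342.224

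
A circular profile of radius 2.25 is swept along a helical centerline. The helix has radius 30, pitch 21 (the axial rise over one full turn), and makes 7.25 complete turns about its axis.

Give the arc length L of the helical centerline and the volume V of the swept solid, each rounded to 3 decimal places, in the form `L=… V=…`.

L=1375.048 V=21869.187

2πR = 2π·30 = 188.495559
per-turn = √(188.495559² + 21²) = √(35530.5758 + 441) = √35971.5758 = 189.661741
L = 7.25 × 189.661741 = 1375.047619
V = π·2.25² × L = 15.904313 × 1375.047619 = 21869.187464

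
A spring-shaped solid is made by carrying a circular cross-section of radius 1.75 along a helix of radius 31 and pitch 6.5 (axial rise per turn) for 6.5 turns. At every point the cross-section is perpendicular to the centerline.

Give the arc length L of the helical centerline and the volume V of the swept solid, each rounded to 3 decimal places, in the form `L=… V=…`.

2πR = 2π·31 = 194.778745
per-turn = √(194.778745² + 6.5²) = √(37938.7593 + 42.25) = √37981.0093 = 194.887171
L = 6.5 × 194.887171 = 1266.766610
V = π·1.75² × L = 9.621128 × 1266.766610 = 12187.723068

L=1266.767 V=12187.723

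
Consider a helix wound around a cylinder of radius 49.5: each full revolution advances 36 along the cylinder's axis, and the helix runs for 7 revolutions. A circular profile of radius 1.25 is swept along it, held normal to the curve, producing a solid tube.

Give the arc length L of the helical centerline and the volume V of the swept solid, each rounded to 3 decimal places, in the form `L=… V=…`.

L=2191.660 V=10758.284

2πR = 2π·49.5 = 311.017673
per-turn = √(311.017673² + 36²) = √(96731.9927 + 1296) = √98027.9927 = 313.094223
L = 7 × 313.094223 = 2191.659564
V = π·1.25² × L = 4.908739 × 2191.659564 = 10758.283727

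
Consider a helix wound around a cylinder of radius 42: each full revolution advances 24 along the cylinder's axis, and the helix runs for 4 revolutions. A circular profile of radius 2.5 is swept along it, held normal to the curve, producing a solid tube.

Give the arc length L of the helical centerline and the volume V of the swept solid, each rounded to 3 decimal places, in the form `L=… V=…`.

L=1059.932 V=20811.707

2πR = 2π·42 = 263.893783
per-turn = √(263.893783² + 24²) = √(69639.9287 + 576) = √70215.9287 = 264.982884
L = 4 × 264.982884 = 1059.931535
V = π·2.5² × L = 19.634954 × 1059.931535 = 20811.707019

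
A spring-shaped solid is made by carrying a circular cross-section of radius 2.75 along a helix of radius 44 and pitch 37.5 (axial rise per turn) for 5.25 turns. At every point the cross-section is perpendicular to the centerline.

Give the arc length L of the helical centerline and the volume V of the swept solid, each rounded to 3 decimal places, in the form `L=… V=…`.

L=1464.707 V=34798.948

2πR = 2π·44 = 276.460154
per-turn = √(276.460154² + 37.5²) = √(76430.2165 + 1406.25) = √77836.4665 = 278.991875
L = 5.25 × 278.991875 = 1464.707345
V = π·2.75² × L = 23.758294 × 1464.707345 = 34798.948382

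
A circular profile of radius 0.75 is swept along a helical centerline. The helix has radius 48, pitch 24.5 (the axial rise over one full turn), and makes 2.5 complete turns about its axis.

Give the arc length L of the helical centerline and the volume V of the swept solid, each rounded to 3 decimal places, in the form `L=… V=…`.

L=756.466 V=1336.786

2πR = 2π·48 = 301.592895
per-turn = √(301.592895² + 24.5²) = √(90958.2742 + 600.25) = √91558.5242 = 302.586391
L = 2.5 × 302.586391 = 756.465978
V = π·0.75² × L = 1.767146 × 756.465978 = 1336.785727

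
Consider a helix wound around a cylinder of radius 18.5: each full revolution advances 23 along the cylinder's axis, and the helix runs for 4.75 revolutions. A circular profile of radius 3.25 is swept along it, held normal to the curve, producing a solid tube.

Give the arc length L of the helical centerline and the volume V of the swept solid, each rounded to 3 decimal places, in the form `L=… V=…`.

L=562.840 V=18676.750

2πR = 2π·18.5 = 116.238928
per-turn = √(116.238928² + 23²) = √(13511.4884 + 529) = √14040.4884 = 118.492567
L = 4.75 × 118.492567 = 562.839693
V = π·3.25² × L = 33.183072 × 562.839693 = 18676.750287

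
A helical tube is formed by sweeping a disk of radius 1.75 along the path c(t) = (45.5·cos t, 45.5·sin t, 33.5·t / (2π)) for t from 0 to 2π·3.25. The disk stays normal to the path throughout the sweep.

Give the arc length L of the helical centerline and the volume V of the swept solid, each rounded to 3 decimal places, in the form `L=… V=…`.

L=935.483 V=9000.404

2πR = 2π·45.5 = 285.884931
per-turn = √(285.884931² + 33.5²) = √(81730.1940 + 1122.25) = √82852.4440 = 287.841005
L = 3.25 × 287.841005 = 935.483266
V = π·1.75² × L = 9.621128 × 935.483266 = 9000.403774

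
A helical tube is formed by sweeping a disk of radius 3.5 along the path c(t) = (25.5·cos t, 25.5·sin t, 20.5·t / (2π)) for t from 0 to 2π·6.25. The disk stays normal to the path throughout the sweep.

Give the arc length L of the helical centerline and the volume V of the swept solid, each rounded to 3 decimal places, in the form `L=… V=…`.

2πR = 2π·25.5 = 160.221225
per-turn = √(160.221225² + 20.5²) = √(25670.8410 + 420.25) = √26091.0910 = 161.527369
L = 6.25 × 161.527369 = 1009.546058
V = π·3.5² × L = 38.484510 × 1009.546058 = 38851.885387

L=1009.546 V=38851.885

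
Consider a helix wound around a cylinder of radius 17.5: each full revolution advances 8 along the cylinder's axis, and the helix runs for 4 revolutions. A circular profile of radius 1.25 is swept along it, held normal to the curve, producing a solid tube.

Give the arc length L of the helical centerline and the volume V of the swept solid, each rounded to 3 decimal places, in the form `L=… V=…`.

2πR = 2π·17.5 = 109.955743
per-turn = √(109.955743² + 8²) = √(12090.2654 + 64) = √12154.2654 = 110.246385
L = 4 × 110.246385 = 440.985540
V = π·1.25² × L = 4.908739 × 440.985540 = 2164.682706

L=440.986 V=2164.683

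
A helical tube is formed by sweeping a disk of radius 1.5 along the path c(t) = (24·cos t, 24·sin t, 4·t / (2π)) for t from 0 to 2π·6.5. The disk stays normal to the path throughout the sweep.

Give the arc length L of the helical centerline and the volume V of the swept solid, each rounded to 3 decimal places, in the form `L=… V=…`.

L=980.522 V=6930.899

2πR = 2π·24 = 150.796447
per-turn = √(150.796447² + 4²) = √(22739.5685 + 16) = √22755.5685 = 150.849490
L = 6.5 × 150.849490 = 980.521683
V = π·1.5² × L = 7.068583 × 980.521683 = 6930.899361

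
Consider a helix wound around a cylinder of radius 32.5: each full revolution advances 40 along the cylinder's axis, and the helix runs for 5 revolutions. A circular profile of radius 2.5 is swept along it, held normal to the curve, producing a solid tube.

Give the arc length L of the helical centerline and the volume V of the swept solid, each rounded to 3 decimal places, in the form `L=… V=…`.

L=1040.422 V=20428.629

2πR = 2π·32.5 = 204.203522
per-turn = √(204.203522² + 40²) = √(41699.0786 + 1600) = √43299.0786 = 208.084306
L = 5 × 208.084306 = 1040.421532
V = π·2.5² × L = 19.634954 × 1040.421532 = 20428.629016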